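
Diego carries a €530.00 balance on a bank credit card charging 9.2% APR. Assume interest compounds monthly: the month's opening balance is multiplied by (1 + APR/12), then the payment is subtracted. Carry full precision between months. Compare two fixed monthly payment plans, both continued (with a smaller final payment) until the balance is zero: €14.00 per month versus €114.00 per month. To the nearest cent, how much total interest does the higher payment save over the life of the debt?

€86.61

Monthly rate r = 9.2%/12 = 0.766667% = 0.00766667.
At €14.00/mo: n = ⌈−ln(1 − rB₀/P)/ln(1+r)⌉ = 45 payments (last €12.43); total interest = total paid − €530.00 = €98.43.
At €114.00/mo: 5 payments (last €85.82); total interest €11.82.
Interest saved = €98.43 − €11.82 = €86.61.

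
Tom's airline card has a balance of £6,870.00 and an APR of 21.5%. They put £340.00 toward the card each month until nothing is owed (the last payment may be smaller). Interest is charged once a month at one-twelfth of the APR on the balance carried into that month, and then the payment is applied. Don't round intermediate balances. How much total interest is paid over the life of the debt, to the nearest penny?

Monthly rate r = 21.5%/12 = 1.79167% = 0.0179167.
Payoff takes n = ⌈−ln(1 − rB₀/P)/ln(1+r)⌉ = ⌈25.310⌉ = 26 payments; the last is £105.95.
Total paid = 25·£340.00 + £105.95 = £8,605.95.
Total interest = total paid − principal = £8,605.95 − £6,870.00 = £1,735.95.

£1,735.95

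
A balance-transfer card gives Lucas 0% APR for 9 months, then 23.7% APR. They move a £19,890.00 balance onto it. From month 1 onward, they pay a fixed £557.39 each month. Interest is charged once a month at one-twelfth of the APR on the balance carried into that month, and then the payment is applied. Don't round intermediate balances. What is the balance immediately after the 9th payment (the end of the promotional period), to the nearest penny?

Promo months 1–9 at r₀ = 0%/12 = 0; months 10+ at r₁ = 23.7%/12 = 0.01975.
After month 9 (no interest yet): B = £19,890.00 − 9·£557.39 = £14,873.49.

£14,873.49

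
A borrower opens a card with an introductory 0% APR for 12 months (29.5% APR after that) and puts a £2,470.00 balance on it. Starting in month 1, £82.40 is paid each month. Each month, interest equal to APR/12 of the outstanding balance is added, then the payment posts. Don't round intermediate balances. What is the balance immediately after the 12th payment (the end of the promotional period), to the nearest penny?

£1,481.20

Promo months 1–12 at r₀ = 0%/12 = 0; months 13+ at r₁ = 29.5%/12 = 0.0245833.
After month 12 (no interest yet): B = £2,470.00 − 12·£82.40 = £1,481.20.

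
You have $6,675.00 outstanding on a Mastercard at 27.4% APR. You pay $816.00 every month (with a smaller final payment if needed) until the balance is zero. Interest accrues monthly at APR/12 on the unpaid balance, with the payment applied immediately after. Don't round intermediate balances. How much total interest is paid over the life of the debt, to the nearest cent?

Monthly rate r = 27.4%/12 = 2.28333% = 0.0228333.
Payoff takes n = ⌈−ln(1 − rB₀/P)/ln(1+r)⌉ = ⌈9.158⌉ = 10 payments; the last is $130.07.
Total paid = 9·$816.00 + $130.07 = $7,474.07.
Total interest = total paid − principal = $7,474.07 − $6,675.00 = $799.07.

$799.07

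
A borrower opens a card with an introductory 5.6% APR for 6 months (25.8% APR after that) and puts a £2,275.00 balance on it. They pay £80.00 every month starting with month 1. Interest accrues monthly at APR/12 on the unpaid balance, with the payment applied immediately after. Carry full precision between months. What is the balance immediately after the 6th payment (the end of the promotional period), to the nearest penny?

£1,853.81

Promo months 1–6 at r₀ = 5.6%/12 = 0.00466667; months 7+ at r₁ = 25.8%/12 = 0.0215.
After month 6: iterate B ← B·(1+r₀) − £80.00 for 6 months → £1,853.81.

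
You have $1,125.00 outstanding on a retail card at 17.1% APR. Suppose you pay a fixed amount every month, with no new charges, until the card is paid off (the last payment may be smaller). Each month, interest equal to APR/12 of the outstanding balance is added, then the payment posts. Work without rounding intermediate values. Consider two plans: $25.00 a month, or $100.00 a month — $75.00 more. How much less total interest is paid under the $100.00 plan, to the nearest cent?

Monthly rate r = 17.1%/12 = 1.425% = 0.01425.
At $25.00/mo: n = ⌈−ln(1 − rB₀/P)/ln(1+r)⌉ = 73 payments (last $11.30); total interest = total paid − $1,125.00 = $686.30.
At $100.00/mo: 13 payments (last $35.02); total interest $110.02.
Interest saved = $686.30 − $110.02 = $576.28.

$576.28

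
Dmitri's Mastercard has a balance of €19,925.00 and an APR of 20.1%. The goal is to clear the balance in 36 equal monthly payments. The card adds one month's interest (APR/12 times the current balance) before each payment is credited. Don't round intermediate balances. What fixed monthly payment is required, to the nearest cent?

€741.50

Monthly rate r = 20.1%/12 = 1.675% = 0.01675.
Level-payment amortization: P = B₀·r / (1 − (1+r)^(−n)) = 19925.00·0.01675 / (1 − 1.01675^(−36)).
Denominator 1 − (1+r)^(−36) = 0.450092705.
P = 333.744 / 0.450092705 ≈ 741.50.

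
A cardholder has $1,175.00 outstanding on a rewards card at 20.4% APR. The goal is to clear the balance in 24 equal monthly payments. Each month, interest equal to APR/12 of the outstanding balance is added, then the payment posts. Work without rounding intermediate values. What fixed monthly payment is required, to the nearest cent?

$60.03

Monthly rate r = 20.4%/12 = 1.7% = 0.017.
Level-payment amortization: P = B₀·r / (1 − (1+r)^(−n)) = 1175.00·0.017 / (1 − 1.017^(−24)).
Denominator 1 − (1+r)^(−24) = 0.332736868.
P = 19.975 / 0.332736868 ≈ 60.03.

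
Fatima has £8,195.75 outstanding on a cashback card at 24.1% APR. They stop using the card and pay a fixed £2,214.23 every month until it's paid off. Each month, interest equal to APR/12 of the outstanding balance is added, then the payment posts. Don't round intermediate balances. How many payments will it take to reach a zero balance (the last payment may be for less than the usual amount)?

4 months

Monthly rate r = 24.1%/12 = 2.00833% = 0.0200833.
Recurrence: B ← B·(1+r) − £2,214.23.
Month 1: interest £164.60; balance after payment £6,146.12.
Month 2: interest £123.43; balance after payment £4,055.32.
Month 3: interest £81.44; balance after payment £1,922.54.
Month 4: interest £38.61; balance after payment £0.00.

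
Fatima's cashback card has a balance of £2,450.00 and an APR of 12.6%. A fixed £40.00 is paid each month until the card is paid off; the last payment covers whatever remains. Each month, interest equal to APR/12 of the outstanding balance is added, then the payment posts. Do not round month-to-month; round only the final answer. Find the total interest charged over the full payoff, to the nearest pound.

Monthly rate r = 12.6%/12 = 1.05% = 0.0105.
Payoff takes n = ⌈−ln(1 − rB₀/P)/ln(1+r)⌉ = ⌈98.645⌉ = 99 payments; the last is £25.84.
Total paid = 98·£40.00 + £25.84 = £3,945.84.
Total interest = total paid − principal = £3,945.84 − £2,450.00 = £1,495.84.

£1,496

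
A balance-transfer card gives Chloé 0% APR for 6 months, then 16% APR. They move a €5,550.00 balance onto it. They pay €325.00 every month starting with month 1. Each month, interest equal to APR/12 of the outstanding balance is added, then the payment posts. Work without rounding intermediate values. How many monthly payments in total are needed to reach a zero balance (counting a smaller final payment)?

19 payments

Promo months 1–6 at r₀ = 0%/12 = 0; months 7+ at r₁ = 16%/12 = 0.0133333.
After month 6 (no interest yet): B = €5,550.00 − 6·€325.00 = €3,600.00.
Then at r₁ with €325.00/mo: n₂ = −ln(1 − r₁·B/P)/ln(1+r₁) ≈ 12.07 → 13 more payments.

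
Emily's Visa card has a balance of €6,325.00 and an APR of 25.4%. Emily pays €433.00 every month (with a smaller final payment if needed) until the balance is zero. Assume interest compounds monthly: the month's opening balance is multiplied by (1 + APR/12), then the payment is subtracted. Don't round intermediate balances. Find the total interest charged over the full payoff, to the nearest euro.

Monthly rate r = 25.4%/12 = 2.11667% = 0.0211667.
Payoff takes n = ⌈−ln(1 − rB₀/P)/ln(1+r)⌉ = ⌈17.659⌉ = 18 payments; the last is €286.55.
Total paid = 17·€433.00 + €286.55 = €7,647.55.
Total interest = total paid − principal = €7,647.55 − €6,325.00 = €1,322.55.

€1,323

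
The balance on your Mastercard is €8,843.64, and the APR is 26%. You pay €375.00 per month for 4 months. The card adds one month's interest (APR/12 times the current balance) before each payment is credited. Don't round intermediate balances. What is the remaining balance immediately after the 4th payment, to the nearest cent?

€8,085.90

Monthly rate r = 26%/12 = 2.16667% = 0.0216667.
Each month: B ← B·(1+r) − €375.00.
Month 1: interest €191.61; balance after payment €8,660.25.
Month 2: interest €187.64; balance after payment €8,472.89.
Month 3: interest €183.58; balance after payment €8,281.47.
Month 4: interest €179.43; balance after payment €8,085.90.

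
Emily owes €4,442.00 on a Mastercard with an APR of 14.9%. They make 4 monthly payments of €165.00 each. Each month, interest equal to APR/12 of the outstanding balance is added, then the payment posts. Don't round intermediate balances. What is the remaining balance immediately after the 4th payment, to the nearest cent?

€3,994.37

Monthly rate r = 14.9%/12 = 1.24167% = 0.0124167.
Each month: B ← B·(1+r) − €165.00.
Month 1: interest €55.15; balance after payment €4,332.15.
Month 2: interest €53.79; balance after payment €4,220.95.
Month 3: interest €52.41; balance after payment €4,108.36.
Month 4: interest €51.01; balance after payment €3,994.37.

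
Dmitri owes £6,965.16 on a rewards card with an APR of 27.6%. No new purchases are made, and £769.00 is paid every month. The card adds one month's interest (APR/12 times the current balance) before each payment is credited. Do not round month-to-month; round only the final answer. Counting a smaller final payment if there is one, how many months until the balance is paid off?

11 months

Monthly rate r = 27.6%/12 = 2.3% = 0.023.
Recurrence: B ← B·(1+r) − £769.00.
Month 1: interest £160.20; balance after payment £6,356.36.
Month 2: interest £146.20; balance after payment £5,733.55.
Closed form: n = −ln(1 − rB₀/P)/ln(1+r) = −ln(0.79168)/ln(1.023) ≈ 10.273, so the balance reaches zero during payment 11.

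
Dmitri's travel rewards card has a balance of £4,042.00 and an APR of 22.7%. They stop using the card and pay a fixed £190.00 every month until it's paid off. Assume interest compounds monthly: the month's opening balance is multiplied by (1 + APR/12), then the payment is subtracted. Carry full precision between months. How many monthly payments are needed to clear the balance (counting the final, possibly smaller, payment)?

Monthly rate r = 22.7%/12 = 1.89167% = 0.0189167.
Recurrence: B ← B·(1+r) − £190.00.
Month 1: interest £76.46; balance after payment £3,928.46.
Month 2: interest £74.31; balance after payment £3,812.77.
Closed form: n = −ln(1 − rB₀/P)/ln(1+r) = −ln(0.59757)/ln(1.01892) ≈ 27.475, so the balance reaches zero during payment 28.

28 payments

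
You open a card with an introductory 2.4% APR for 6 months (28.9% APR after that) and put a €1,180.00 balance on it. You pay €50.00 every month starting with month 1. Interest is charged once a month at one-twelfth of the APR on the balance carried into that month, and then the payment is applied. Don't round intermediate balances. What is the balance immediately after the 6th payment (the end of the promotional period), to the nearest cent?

€892.73

Promo months 1–6 at r₀ = 2.4%/12 = 0.002; months 7+ at r₁ = 28.9%/12 = 0.0240833.
After month 6: iterate B ← B·(1+r₀) − €50.00 for 6 months → €892.73.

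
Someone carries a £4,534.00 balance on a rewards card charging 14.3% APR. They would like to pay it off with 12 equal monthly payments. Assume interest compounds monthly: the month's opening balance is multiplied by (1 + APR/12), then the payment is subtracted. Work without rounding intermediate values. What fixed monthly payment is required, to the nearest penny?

Monthly rate r = 14.3%/12 = 1.19167% = 0.0119167.
Level-payment amortization: P = B₀·r / (1 − (1+r)^(−n)) = 4534.00·0.0119167 / (1 − 1.01192^(−12)).
Denominator 1 − (1+r)^(−12) = 0.132512926.
P = 54.0302 / 0.132512926 ≈ 407.74.

£407.74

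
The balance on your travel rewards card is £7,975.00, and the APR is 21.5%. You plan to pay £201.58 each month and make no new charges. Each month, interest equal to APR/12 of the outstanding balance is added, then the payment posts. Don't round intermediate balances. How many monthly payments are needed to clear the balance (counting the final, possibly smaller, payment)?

Monthly rate r = 21.5%/12 = 1.79167% = 0.0179167.
Recurrence: B ← B·(1+r) − £201.58.
Month 1: interest £142.89; balance after payment £7,916.31.
Month 2: interest £141.83; balance after payment £7,856.56.
Closed form: n = −ln(1 − rB₀/P)/ln(1+r) = −ln(0.29117)/ln(1.01792) ≈ 69.481, so the balance reaches zero during payment 70.

70 payments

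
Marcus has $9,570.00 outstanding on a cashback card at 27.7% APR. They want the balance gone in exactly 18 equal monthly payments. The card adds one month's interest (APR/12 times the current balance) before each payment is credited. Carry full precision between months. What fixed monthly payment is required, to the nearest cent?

Monthly rate r = 27.7%/12 = 2.30833% = 0.0230833.
Level-payment amortization: P = B₀·r / (1 − (1+r)^(−n)) = 9570.00·0.0230833 / (1 − 1.02308^(−18)).
Denominator 1 − (1+r)^(−18) = 0.336865193.
P = 220.907 / 0.336865193 ≈ 655.77.

$655.77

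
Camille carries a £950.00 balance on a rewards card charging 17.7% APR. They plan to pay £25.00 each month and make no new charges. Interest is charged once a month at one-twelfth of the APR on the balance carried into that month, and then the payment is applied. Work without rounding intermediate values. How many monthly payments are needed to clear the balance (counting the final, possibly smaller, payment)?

57 months

Monthly rate r = 17.7%/12 = 1.475% = 0.01475.
Recurrence: B ← B·(1+r) − £25.00.
Month 1: interest £14.01; balance after payment £939.01.
Month 2: interest £13.85; balance after payment £927.86.
Closed form: n = −ln(1 − rB₀/P)/ln(1+r) = −ln(0.4395)/ln(1.01475) ≈ 56.147, so the balance reaches zero during payment 57.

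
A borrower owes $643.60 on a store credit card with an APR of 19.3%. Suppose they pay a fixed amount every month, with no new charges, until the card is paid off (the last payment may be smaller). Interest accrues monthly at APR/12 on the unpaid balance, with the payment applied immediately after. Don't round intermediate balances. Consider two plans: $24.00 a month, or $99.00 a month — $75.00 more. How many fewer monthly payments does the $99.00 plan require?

Monthly rate r = 19.3%/12 = 1.60833% = 0.0160833.
At $24.00/mo: n = ⌈−ln(1 − rB₀/P)/ln(1+r)⌉ = 36 payments (last $9.02); total interest = total paid − $643.60 = $205.42.
At $99.00/mo: 7 payments (last $91.30); total interest $41.70.
Payments saved = 36 − 7 = 29.

29 fewer payments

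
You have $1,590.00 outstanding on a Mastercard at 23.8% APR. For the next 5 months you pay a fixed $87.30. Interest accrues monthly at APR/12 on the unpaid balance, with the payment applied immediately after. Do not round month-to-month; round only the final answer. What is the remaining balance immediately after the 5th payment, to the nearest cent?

Monthly rate r = 23.8%/12 = 1.98333% = 0.0198333.
Each month: B ← B·(1+r) − $87.30.
Month 1: interest $31.54; balance after payment $1,534.24.
Month 2: interest $30.43; balance after payment $1,477.36.
Month 3: interest $29.30; balance after payment $1,419.37.
Month 4: interest $28.15; balance after payment $1,360.22.
Month 5: interest $26.98; balance after payment $1,299.89.

$1,299.89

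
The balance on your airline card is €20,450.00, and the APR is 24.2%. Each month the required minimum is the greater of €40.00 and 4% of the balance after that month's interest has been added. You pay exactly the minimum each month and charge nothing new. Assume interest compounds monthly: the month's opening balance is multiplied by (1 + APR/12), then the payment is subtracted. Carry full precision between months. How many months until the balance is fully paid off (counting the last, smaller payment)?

Monthly rate r = 24.2%/12 = 2.01667% = 0.0201667.
While 4% of the post-interest balance exceeds €40.00, each month B ← (B·(1+r))·(1 − 0.04), i.e. B shrinks by the factor (1+r)·0.96 = 0.97936.
This holds for months 1–146. Entering month 147 the balance is €973.37; 4% of the post-interest balance is now below €40.00, so the flat €40.00 minimum applies from here.
From month 147 a fixed €40.00 at rate r clears €973.37 in 34 more payments. Total: 146 + 34 = 180 months.

180 months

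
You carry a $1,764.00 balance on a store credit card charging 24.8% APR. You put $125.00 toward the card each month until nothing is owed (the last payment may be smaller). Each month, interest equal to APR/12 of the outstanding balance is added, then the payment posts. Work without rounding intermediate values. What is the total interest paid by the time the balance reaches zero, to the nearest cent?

$343.20

Monthly rate r = 24.8%/12 = 2.06667% = 0.0206667.
Payoff takes n = ⌈−ln(1 − rB₀/P)/ln(1+r)⌉ = ⌈16.856⌉ = 17 payments; the last is $107.20.
Total paid = 16·$125.00 + $107.20 = $2,107.20.
Total interest = total paid − principal = $2,107.20 − $1,764.00 = $343.20.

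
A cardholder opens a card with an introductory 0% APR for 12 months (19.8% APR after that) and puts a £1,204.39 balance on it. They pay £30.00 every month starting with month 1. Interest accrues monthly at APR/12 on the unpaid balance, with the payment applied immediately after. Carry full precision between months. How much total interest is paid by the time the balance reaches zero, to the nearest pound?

Promo months 1–12 at r₀ = 0%/12 = 0; months 13+ at r₁ = 19.8%/12 = 0.0165.
After month 12 (no interest yet): B = £1,204.39 − 12·£30.00 = £844.39.
Then at r₁ with £30.00/mo: n₂ = −ln(1 − r₁·B/P)/ln(1+r₁) ≈ 38.15 → 39 more payments.
Total paid = 50·£30.00 + £4.64 = £1,504.64; interest = £1,504.64 − £1,204.39 = £300.25.

£300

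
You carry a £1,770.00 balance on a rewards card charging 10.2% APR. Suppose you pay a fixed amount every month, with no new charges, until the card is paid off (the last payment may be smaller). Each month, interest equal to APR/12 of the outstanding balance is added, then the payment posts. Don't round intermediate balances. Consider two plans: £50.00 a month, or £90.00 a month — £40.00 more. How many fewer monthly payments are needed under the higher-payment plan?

21 fewer payments

Monthly rate r = 10.2%/12 = 0.85% = 0.0085.
At £50.00/mo: n = ⌈−ln(1 − rB₀/P)/ln(1+r)⌉ = 43 payments (last £14.64); total interest = total paid − £1,770.00 = £344.64.
At £90.00/mo: 22 payments (last £55.13); total interest £175.13.
Payments saved = 43 − 22 = 21.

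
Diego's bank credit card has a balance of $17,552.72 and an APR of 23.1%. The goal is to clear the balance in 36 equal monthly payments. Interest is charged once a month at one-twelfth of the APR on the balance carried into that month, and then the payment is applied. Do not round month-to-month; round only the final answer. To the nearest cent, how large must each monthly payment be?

$680.38

Monthly rate r = 23.1%/12 = 1.925% = 0.01925.
Level-payment amortization: P = B₀·r / (1 − (1+r)^(−n)) = 17552.72·0.01925 / (1 − 1.01925^(−36)).
Denominator 1 − (1+r)^(−36) = 0.49662218.
P = 337.89 / 0.49662218 ≈ 680.38.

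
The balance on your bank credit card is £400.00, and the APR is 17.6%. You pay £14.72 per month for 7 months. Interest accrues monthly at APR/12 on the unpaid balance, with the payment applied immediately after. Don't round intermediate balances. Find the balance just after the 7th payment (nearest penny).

Monthly rate r = 17.6%/12 = 1.46667% = 0.0146667.
Each month: B ← B·(1+r) − £14.72.
Month 1: interest £5.87; balance after payment £391.15.
Month 2: interest £5.74; balance after payment £382.16.
Month 3: interest £5.61; balance after payment £373.05.
Month 4: interest £5.47; balance after payment £363.80.
Month 5: interest £5.34; balance after payment £354.42.
Month 6: interest £5.20; balance after payment £344.89.
Month 7: interest £5.06; balance after payment £335.23.

£335.23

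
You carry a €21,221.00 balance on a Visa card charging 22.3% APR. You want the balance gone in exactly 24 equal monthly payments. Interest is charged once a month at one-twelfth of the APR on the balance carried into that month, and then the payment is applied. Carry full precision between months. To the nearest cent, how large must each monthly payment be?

€1,104.05

Monthly rate r = 22.3%/12 = 1.85833% = 0.0185833.
Level-payment amortization: P = B₀·r / (1 − (1+r)^(−n)) = 21221.00·0.0185833 / (1 − 1.01858^(−24)).
Denominator 1 − (1+r)^(−24) = 0.357190298.
P = 394.357 / 0.357190298 ≈ 1104.05.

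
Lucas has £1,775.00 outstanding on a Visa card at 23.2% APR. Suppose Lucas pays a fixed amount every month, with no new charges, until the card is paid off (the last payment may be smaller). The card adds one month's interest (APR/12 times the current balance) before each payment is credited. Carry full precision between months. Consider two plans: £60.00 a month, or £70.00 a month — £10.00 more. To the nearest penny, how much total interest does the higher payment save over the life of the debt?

Monthly rate r = 23.2%/12 = 1.93333% = 0.0193333.
At £60.00/mo: n = ⌈−ln(1 − rB₀/P)/ln(1+r)⌉ = 45 payments (last £18.78); total interest = total paid − £1,775.00 = £883.78.
At £70.00/mo: 36 payments (last £13.27); total interest £688.27.
Interest saved = £883.78 − £688.27 = £195.51.

£195.51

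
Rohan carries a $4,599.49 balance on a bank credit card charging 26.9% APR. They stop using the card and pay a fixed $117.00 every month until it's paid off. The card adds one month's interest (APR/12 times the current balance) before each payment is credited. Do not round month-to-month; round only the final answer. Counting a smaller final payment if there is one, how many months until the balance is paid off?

97 payments

Monthly rate r = 26.9%/12 = 2.24167% = 0.0224167.
Recurrence: B ← B·(1+r) − $117.00.
Month 1: interest $103.11; balance after payment $4,585.60.
Month 2: interest $102.79; balance after payment $4,571.39.
Closed form: n = −ln(1 − rB₀/P)/ln(1+r) = −ln(0.11876)/ln(1.02242) ≈ 96.110, so the balance reaches zero during payment 97.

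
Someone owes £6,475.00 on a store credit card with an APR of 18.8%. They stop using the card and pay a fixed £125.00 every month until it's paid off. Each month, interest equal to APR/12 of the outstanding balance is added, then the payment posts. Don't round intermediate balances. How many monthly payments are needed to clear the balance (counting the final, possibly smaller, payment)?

Monthly rate r = 18.8%/12 = 1.56667% = 0.0156667.
Recurrence: B ← B·(1+r) − £125.00.
Month 1: interest £101.44; balance after payment £6,451.44.
Month 2: interest £101.07; balance after payment £6,427.51.
Closed form: n = −ln(1 − rB₀/P)/ln(1+r) = −ln(0.18847)/ln(1.01567) ≈ 107.354, so the balance reaches zero during payment 108.

108 months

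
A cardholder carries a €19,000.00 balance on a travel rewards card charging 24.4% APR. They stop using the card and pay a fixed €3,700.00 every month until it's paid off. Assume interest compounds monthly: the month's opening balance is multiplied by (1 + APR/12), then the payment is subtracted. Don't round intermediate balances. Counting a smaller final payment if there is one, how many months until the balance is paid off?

Monthly rate r = 24.4%/12 = 2.03333% = 0.0203333.
Recurrence: B ← B·(1+r) − €3,700.00.
Month 1: interest €386.33; balance after payment €15,686.33.
Month 2: interest €318.96; balance after payment €12,305.29.
Month 3: interest €250.21; balance after payment €8,855.50.
Month 4: interest €180.06; balance after payment €5,335.56.
Month 5: interest €108.49; balance after payment €1,744.05.
Month 6: interest €35.46; balance after payment €0.00.

6 payments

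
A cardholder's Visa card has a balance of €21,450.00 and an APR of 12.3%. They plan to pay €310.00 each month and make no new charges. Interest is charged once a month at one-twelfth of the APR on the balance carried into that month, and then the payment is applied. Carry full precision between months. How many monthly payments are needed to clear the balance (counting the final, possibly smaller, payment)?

122 months

Monthly rate r = 12.3%/12 = 1.025% = 0.01025.
Recurrence: B ← B·(1+r) − €310.00.
Month 1: interest €219.86; balance after payment €21,359.86.
Month 2: interest €218.94; balance after payment €21,268.80.
Closed form: n = −ln(1 − rB₀/P)/ln(1+r) = −ln(0.29077)/ln(1.01025) ≈ 121.127, so the balance reaches zero during payment 122.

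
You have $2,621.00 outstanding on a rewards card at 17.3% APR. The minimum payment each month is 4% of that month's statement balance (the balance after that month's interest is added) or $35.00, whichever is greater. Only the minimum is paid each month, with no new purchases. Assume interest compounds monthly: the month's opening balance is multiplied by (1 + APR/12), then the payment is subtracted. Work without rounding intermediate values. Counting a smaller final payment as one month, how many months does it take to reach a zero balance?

73 months

Monthly rate r = 17.3%/12 = 1.44167% = 0.0144167.
While 4% of the post-interest balance exceeds $35.00, each month B ← (B·(1+r))·(1 − 0.04), i.e. B shrinks by the factor (1+r)·0.96 = 0.97384.
This holds for months 1–42. Entering month 43 the balance is $860.89; 4% of the post-interest balance is now below $35.00, so the flat $35.00 minimum applies from here.
From month 43 a fixed $35.00 at rate r clears $860.89 in 31 more payments. Total: 42 + 31 = 73 months.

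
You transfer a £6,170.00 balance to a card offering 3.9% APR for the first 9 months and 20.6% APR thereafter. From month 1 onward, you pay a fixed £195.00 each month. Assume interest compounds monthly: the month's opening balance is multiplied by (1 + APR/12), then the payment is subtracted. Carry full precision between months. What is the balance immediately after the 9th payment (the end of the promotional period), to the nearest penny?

Promo months 1–9 at r₀ = 3.9%/12 = 0.00325; months 10+ at r₁ = 20.6%/12 = 0.0171667.
After month 9: iterate B ← B·(1+r₀) − £195.00 for 9 months → £4,574.85.

£4,574.85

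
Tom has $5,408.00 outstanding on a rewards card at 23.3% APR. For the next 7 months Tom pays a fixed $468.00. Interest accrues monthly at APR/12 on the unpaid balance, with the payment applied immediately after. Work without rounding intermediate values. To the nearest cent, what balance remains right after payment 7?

Monthly rate r = 23.3%/12 = 1.94167% = 0.0194167.
Each month: B ← B·(1+r) − $468.00.
Month 1: interest $105.01; balance after payment $5,045.01.
Month 2: interest $97.96; balance after payment $4,674.96.
Month 3: interest $90.77; balance after payment $4,297.73.
Month 4: interest $83.45; balance after payment $3,913.18.
Month 5: interest $75.98; balance after payment $3,521.16.
Month 6: interest $68.37; balance after payment $3,121.53.
Month 7: interest $60.61; balance after payment $2,714.14.

$2,714.14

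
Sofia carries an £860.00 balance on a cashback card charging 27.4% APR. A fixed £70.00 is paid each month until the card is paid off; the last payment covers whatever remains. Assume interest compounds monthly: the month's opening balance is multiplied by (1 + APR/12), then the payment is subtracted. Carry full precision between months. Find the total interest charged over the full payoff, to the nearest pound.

Monthly rate r = 27.4%/12 = 2.28333% = 0.0228333.
Payoff takes n = ⌈−ln(1 − rB₀/P)/ln(1+r)⌉ = ⌈14.583⌉ = 15 payments; the last is £41.00.
Total paid = 14·£70.00 + £41.00 = £1,021.00.
Total interest = total paid − principal = £1,021.00 − £860.00 = £161.00.

£161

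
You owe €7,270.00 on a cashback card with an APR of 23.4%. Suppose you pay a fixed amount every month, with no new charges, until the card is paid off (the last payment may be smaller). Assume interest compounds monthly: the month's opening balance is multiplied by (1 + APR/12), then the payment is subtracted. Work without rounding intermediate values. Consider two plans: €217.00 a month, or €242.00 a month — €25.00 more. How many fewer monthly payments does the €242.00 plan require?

9 fewer payments

Monthly rate r = 23.4%/12 = 1.95% = 0.0195.
At €217.00/mo: n = ⌈−ln(1 − rB₀/P)/ln(1+r)⌉ = 55 payments (last €184.72); total interest = total paid − €7,270.00 = €4,632.72.
At €242.00/mo: 46 payments (last €155.50); total interest €3,775.50.
Payments saved = 55 − 46 = 9.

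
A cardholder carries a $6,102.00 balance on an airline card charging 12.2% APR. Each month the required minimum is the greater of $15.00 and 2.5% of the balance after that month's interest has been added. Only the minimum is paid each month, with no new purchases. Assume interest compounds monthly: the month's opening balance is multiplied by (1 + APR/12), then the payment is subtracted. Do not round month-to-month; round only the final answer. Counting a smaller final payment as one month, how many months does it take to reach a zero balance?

205 months

Monthly rate r = 12.2%/12 = 1.01667% = 0.0101667.
While 2.5% of the post-interest balance exceeds $15.00, each month B ← (B·(1+r))·(1 − 0.025), i.e. B shrinks by the factor (1+r)·0.975 = 0.98491.
This holds for months 1–154. Entering month 155 the balance is $587.10; 2.5% of the post-interest balance is now below $15.00, so the flat $15.00 minimum applies from here.
From month 155 a fixed $15.00 at rate r clears $587.10 in 51 more payments. Total: 154 + 51 = 205 months.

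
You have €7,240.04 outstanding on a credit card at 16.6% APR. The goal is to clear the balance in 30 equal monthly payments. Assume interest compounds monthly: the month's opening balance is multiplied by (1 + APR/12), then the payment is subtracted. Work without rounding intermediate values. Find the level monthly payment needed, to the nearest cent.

Monthly rate r = 16.6%/12 = 1.38333% = 0.0138333.
Level-payment amortization: P = B₀·r / (1 − (1+r)^(−n)) = 7240.04·0.0138333 / (1 − 1.01383^(−30)).
Denominator 1 − (1+r)^(−30) = 0.337778895.
P = 100.154 / 0.337778895 ≈ 296.51.

€296.51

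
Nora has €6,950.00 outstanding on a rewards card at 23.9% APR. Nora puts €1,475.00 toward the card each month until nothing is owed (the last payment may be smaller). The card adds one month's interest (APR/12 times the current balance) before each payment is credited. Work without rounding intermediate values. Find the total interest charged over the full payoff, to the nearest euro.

€421

Monthly rate r = 23.9%/12 = 1.99167% = 0.0199167.
Payoff takes n = ⌈−ln(1 − rB₀/P)/ln(1+r)⌉ = ⌈4.997⌉ = 5 payments; the last is €1,470.55.
Total paid = 4·€1,475.00 + €1,470.55 = €7,370.55.
Total interest = total paid − principal = €7,370.55 − €6,950.00 = €420.55.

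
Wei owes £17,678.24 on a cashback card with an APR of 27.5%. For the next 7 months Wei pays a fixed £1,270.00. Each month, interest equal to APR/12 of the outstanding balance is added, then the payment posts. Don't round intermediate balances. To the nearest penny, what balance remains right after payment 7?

Monthly rate r = 27.5%/12 = 2.29167% = 0.0229167.
Each month: B ← B·(1+r) − £1,270.00.
Month 1: interest £405.13; balance after payment £16,813.37.
Month 2: interest £385.31; balance after payment £15,928.67.
Month 3: interest £365.03; balance after payment £15,023.70.
Month 4: interest £344.29; balance after payment £14,098.00.
Month 5: interest £323.08; balance after payment £13,151.08.
Month 6: interest £301.38; balance after payment £12,182.46.
Month 7: interest £279.18; balance after payment £11,191.64.

£11,191.64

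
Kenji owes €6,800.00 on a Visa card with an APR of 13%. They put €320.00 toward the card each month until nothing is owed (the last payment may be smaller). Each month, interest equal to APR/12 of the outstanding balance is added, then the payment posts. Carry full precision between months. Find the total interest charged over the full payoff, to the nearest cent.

Monthly rate r = 13%/12 = 1.08333% = 0.0108333.
Payoff takes n = ⌈−ln(1 − rB₀/P)/ln(1+r)⌉ = ⌈24.282⌉ = 25 payments; the last is €90.44.
Total paid = 24·€320.00 + €90.44 = €7,770.44.
Total interest = total paid − principal = €7,770.44 − €6,800.00 = €970.44.

€970.44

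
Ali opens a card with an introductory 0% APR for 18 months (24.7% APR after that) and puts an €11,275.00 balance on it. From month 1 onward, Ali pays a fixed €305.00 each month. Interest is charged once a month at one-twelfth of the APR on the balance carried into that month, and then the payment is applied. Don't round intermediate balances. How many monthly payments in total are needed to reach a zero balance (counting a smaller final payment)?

Promo months 1–18 at r₀ = 0%/12 = 0; months 19+ at r₁ = 24.7%/12 = 0.0205833.
After month 18 (no interest yet): B = €11,275.00 − 18·€305.00 = €5,785.00.
Then at r₁ with €305.00/mo: n₂ = −ln(1 − r₁·B/P)/ln(1+r₁) ≈ 24.29 → 25 more payments.

43 payments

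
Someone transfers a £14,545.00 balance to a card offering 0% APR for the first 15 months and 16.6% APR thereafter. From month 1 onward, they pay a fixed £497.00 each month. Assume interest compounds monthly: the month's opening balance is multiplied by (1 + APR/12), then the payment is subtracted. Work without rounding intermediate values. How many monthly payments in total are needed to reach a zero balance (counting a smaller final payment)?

32 months

Promo months 1–15 at r₀ = 0%/12 = 0; months 16+ at r₁ = 16.6%/12 = 0.0138333.
After month 15 (no interest yet): B = £14,545.00 − 15·£497.00 = £7,090.00.
Then at r₁ with £497.00/mo: n₂ = −ln(1 − r₁·B/P)/ln(1+r₁) ≈ 16.00 → 17 more payments.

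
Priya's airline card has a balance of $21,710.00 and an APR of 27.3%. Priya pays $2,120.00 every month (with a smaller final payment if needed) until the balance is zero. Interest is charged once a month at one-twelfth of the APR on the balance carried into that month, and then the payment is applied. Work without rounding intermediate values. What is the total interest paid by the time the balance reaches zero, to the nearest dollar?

Monthly rate r = 27.3%/12 = 2.275% = 0.02275.
Payoff takes n = ⌈−ln(1 − rB₀/P)/ln(1+r)⌉ = ⌈11.791⌉ = 12 payments; the last is $1,680.26.
Total paid = 11·$2,120.00 + $1,680.26 = $25,000.26.
Total interest = total paid − principal = $25,000.26 − $21,710.00 = $3,290.26.

$3,290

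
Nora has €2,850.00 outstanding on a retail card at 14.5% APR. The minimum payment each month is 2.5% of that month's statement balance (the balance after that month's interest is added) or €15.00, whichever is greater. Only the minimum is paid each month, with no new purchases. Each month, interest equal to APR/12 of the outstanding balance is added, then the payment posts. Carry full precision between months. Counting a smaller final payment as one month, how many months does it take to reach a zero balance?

173 months

Monthly rate r = 14.5%/12 = 1.20833% = 0.0120833.
While 2.5% of the post-interest balance exceeds €15.00, each month B ← (B·(1+r))·(1 − 0.025), i.e. B shrinks by the factor (1+r)·0.975 = 0.98678.
This holds for months 1–118. Entering month 119 the balance is €592.80; 2.5% of the post-interest balance is now below €15.00, so the flat €15.00 minimum applies from here.
From month 119 a fixed €15.00 at rate r clears €592.80 in 55 more payments. Total: 118 + 55 = 173 months.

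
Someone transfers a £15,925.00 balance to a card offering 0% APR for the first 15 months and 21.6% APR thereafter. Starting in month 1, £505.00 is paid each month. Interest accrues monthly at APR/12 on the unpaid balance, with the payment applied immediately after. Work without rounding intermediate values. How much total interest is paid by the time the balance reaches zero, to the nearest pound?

Promo months 1–15 at r₀ = 0%/12 = 0; months 16+ at r₁ = 21.6%/12 = 0.018.
After month 15 (no interest yet): B = £15,925.00 − 15·£505.00 = £8,350.00.
Then at r₁ with £505.00/mo: n₂ = −ln(1 − r₁·B/P)/ln(1+r₁) ≈ 19.80 → 20 more payments.
Total paid = 34·£505.00 + £406.29 = £17,576.29; interest = £17,576.29 − £15,925.00 = £1,651.29.

£1,651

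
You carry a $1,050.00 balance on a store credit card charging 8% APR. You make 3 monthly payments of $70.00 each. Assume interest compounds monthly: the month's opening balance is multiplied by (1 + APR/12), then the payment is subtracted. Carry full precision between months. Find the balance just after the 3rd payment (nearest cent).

Monthly rate r = 8%/12 = 0.666667% = 0.00666667.
Each month: B ← B·(1+r) − $70.00.
Month 1: interest $7.00; balance after payment $987.00.
Month 2: interest $6.58; balance after payment $923.58.
Month 3: interest $6.16; balance after payment $859.74.

$859.74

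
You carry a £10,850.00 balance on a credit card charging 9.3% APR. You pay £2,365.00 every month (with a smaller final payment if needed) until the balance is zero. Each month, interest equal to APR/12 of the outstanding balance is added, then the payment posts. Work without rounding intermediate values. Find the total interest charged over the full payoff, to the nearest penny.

Monthly rate r = 9.3%/12 = 0.775% = 0.00775.
Payoff takes n = ⌈−ln(1 − rB₀/P)/ln(1+r)⌉ = ⌈4.689⌉ = 5 payments; the last is £1,632.29.
Total paid = 4·£2,365.00 + £1,632.29 = £11,092.29.
Total interest = total paid − principal = £11,092.29 − £10,850.00 = £242.29.

£242.29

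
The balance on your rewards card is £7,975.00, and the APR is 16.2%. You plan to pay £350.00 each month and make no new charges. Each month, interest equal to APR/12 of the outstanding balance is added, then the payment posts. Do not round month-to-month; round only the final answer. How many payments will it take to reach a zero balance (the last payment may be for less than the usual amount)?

Monthly rate r = 16.2%/12 = 1.35% = 0.0135.
Recurrence: B ← B·(1+r) − £350.00.
Month 1: interest £107.66; balance after payment £7,732.66.
Month 2: interest £104.39; balance after payment £7,487.05.
Closed form: n = −ln(1 − rB₀/P)/ln(1+r) = −ln(0.69239)/ln(1.0135) ≈ 27.413, so the balance reaches zero during payment 28.

28 payments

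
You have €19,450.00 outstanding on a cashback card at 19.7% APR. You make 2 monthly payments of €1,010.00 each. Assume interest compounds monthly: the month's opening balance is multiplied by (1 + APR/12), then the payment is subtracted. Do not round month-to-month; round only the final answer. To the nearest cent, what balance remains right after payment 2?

Monthly rate r = 19.7%/12 = 1.64167% = 0.0164167.
Each month: B ← B·(1+r) − €1,010.00.
Month 1: interest €319.30; balance after payment €18,759.30.
Month 2: interest €307.97; balance after payment €18,057.27.

€18,057.27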